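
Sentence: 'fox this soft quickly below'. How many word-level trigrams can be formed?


Word trigrams from [5] words:
  Trigram 1: (fox this soft)
  Trigram 2: (this soft quickly)
  Trigram 3: (soft quickly below)
Total word trigrams: 5 - 2 = 3

3


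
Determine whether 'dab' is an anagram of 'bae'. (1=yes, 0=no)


Sort characters of 'dab': 'abd'
Sort characters of 'bae': 'abe'
Sorted forms differ -> they are NOT anagrams
Result: 0

0


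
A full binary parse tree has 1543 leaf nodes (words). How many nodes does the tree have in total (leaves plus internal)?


Leaf nodes (terminals): 1543
Internal nodes = n - 1 = 1543 - 1 = 1542
Total = leaves + internal = 1543 + 1542 = 3085

3085


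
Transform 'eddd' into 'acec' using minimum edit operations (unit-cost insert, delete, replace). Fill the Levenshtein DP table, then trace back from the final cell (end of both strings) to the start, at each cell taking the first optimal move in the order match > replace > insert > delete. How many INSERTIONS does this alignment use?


Edit distance = 4. Backtracking from cell (4, 4) with preference match > replace > insert > delete,
then listing the resulting alignment 'eddd' -> 'acec' left to right:
  Step 1: replace e->a
  Step 2: replace d->c
  Step 3: replace d->e
  Step 4: replace d->c
Total insertions: 0

0


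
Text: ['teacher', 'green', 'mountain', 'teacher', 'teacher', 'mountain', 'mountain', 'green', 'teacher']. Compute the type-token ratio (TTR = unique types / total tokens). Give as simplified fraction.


Tokens: 9
Unique types: ('green', 'mountain', 'teacher') = 3
TTR = 3/9
Simplify: divide both by 3 -> 1/3
TTR = 1/3

1/3


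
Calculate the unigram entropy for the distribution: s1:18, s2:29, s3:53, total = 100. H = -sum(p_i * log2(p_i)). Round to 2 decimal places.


Computing entropy H = -sum(p_i * log2(p_i)):
  s1: p = 18/100 = 0.1800, -p*log2(p) = 0.4453
  s2: p = 29/100 = 0.2900, -p*log2(p) = 0.5179
  s3: p = 53/100 = 0.5300, -p*log2(p) = 0.4854
H = sum of terms = 1.4486
Rounded to 2 decimals: 1.45

1.45


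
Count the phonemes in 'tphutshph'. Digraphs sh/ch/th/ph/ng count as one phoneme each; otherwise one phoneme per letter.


Parsing 'tphutshph' greedily, digraphs first:
  't' -> consonant phoneme (phonemes so far: 1)
  'ph' -> digraph (1 consonant phoneme) (phonemes so far: 2)
  'u' -> vowel phoneme (phonemes so far: 3)
  't' -> consonant phoneme (phonemes so far: 4)
  'sh' -> digraph (1 consonant phoneme) (phonemes so far: 5)
  'ph' -> digraph (1 consonant phoneme) (phonemes so far: 6)
Total phonemes: 6

6


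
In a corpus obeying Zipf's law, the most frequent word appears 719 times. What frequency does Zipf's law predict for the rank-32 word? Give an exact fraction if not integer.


Zipf's law: freq(rank) = f1 / rank
f1 = 719, rank = 32
freq = 719 / 32
GCD(719, 32) = 1
Simplified: 719/32

719/32


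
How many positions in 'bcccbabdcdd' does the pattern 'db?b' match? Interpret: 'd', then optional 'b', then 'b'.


Pattern: db?b means 'd', then optional 'b', then 'b'.
Scanning 'bcccbabdcdd' position-by-position:
  Pos 0: window 'bcc' -> no
  Pos 1: window 'ccc' -> no
  Pos 2: window 'ccb' -> no
  Pos 3: window 'cba' -> no
  Pos 4: window 'bab' -> no
  Pos 5: window 'abd' -> no
  Pos 6: window 'bdc' -> no
  Pos 7: window 'dcd' -> no
  Pos 8: window 'cdd' -> no
  Pos 9: window 'dd' -> no
  Pos 10: window 'd' -> no
Total matches: 0

0


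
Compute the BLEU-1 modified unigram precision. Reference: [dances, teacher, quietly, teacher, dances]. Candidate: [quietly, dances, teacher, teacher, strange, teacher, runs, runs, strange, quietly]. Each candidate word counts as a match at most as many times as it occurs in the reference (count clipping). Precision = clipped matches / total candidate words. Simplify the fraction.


Reference word counts: {'dances': 2, 'quietly': 1, 'teacher': 2}
Checking each candidate word (with clipping):
  'quietly' -> in reference (ref count 1, used 1/1) -> match (matches: 1)
  'dances' -> in reference (ref count 2, used 1/2) -> match (matches: 2)
  'teacher' -> in reference (ref count 2, used 1/2) -> match (matches: 3)
  'teacher' -> in reference (ref count 2, used 2/2) -> match (matches: 4)
  'strange' -> not in reference -> no match (matches: 4)
  'teacher' -> ref count 2 already used up (2/2) -> clipped, no match (matches: 4)
  'runs' -> not in reference -> no match (matches: 4)
  'runs' -> not in reference -> no match (matches: 4)
  'strange' -> not in reference -> no match (matches: 4)
  'quietly' -> ref count 1 already used up (1/1) -> clipped, no match (matches: 4)
Clipped matches: 4, Candidate length: 10
Precision = 4/10 = 2/5

2/5


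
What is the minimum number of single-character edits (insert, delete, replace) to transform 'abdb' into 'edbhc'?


Building DP table for s1='abdb' (len 4) and s2='edbhc' (len 5):
       e  d  b  h  c
    0  1  2  3  4  5
  a 1  1  2  3  4  5
  b 2  2  2  2  3  4
  d 3  3  2  3  3  4
  b 4  4  3  2  3  4
Edit distance = dp[4][5] = 4

4


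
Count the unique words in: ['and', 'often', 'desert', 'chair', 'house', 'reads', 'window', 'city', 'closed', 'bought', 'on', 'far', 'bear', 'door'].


Listing all tokens and tracking unique types:
  Token 1: 'and' -> NEW (unique so far: 1)
  Token 2: 'often' -> NEW (unique so far: 2)
  Token 3: 'desert' -> NEW (unique so far: 3)
  Token 4: 'chair' -> NEW (unique so far: 4)
  Token 5: 'house' -> NEW (unique so far: 5)
  Token 6: 'reads' -> NEW (unique so far: 6)
  Token 7: 'window' -> NEW (unique so far: 7)
  Token 8: 'city' -> NEW (unique so far: 8)
  Token 9: 'closed' -> NEW (unique so far: 9)
  Token 10: 'bought' -> NEW (unique so far: 10)
  Token 11: 'on' -> NEW (unique so far: 11)
  Token 12: 'far' -> NEW (unique so far: 12)
  Token 13: 'bear' -> NEW (unique so far: 13)
  Token 14: 'door' -> NEW (unique so far: 14)
Unique types: ('and', 'bear', 'bought', 'chair', 'city', 'closed', 'desert', 'door', 'far', 'house', 'often', 'on', 'reads', 'window')
Vocabulary size: 14

14


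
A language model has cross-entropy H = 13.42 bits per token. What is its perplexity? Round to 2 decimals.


Perplexity formula: PP = 2^H
H = 13.42
PP = 2^13.42
Decompose: 2^13.42 = 2^13 * 2^0.42
2^13 = 8192, 2^0.42 ~ 1.3379276
PP ~ 8192 * 1.3379276 = 10960.3028992
Rounded to 2 decimals: 10960.30

10960.30


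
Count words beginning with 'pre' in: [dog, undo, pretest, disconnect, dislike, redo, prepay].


Checking each word for prefix 'pre':
  'dog' -> no (count: 0)
  'undo' -> no (count: 0)
  'pretest' -> YES, starts with 'pre' (count: 1)
  'disconnect' -> no (count: 1)
  'dislike' -> no (count: 1)
  'redo' -> no (count: 1)
  'prepay' -> YES, starts with 'pre' (count: 2)
Total with prefix 'pre': 2

2


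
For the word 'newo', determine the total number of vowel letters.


Scanning each character of 'newo':
  Position 1: 'n' -> consonant (running count: 0)
  Position 2: 'e' -> vowel (running count: 1)
  Position 3: 'w' -> consonant (running count: 1)
  Position 4: 'o' -> vowel (running count: 2)
Total vowels: 2

2


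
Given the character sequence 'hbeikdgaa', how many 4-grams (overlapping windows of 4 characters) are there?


String 'hbeikdgaa' has length L = 9.
Number of overlapping n-grams = L - n + 1
Substituting: 9 - 4 + 1 = 6

6


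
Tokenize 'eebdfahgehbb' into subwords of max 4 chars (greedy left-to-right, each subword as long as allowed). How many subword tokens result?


'eebdfahgehbb' has 12 characters.
Chunking with max size 4:
  Chunk 1: 'eebd' (positions 0-3)
  Chunk 2: 'fahg' (positions 4-7)
  Chunk 3: 'ehbb' (positions 8-11)
Total chunks: ceil(12 / 4) = 3

3


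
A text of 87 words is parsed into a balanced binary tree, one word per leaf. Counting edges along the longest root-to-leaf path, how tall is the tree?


In a balanced binary tree with n leaves the deepest leaf is ceil(log2(n)) edges below the root.
log2(87) = 6.4429
ceil(6.4429) = 7
height (edges) = 7

7


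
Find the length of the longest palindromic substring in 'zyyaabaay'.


Scanning 'zyyaabaay' for palindromic substrings.
Substring at positions 2-8: 'yaabaay'.
Check: reverse('yaabaay') = 'yaabaay' -> palindrome confirmed.
Neighbouring characters ('y' / '-') break symmetry, so it cannot extend further.
No longer palindromic substring exists; longest length = 7

7


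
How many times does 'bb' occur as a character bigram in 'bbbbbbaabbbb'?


Scanning 'bbbbbbaabbbb' for bigram 'bb':
  Position 0: 'bb' -> MATCH
  Position 1: 'bb' -> MATCH
  Position 2: 'bb' -> MATCH
  Position 3: 'bb' -> MATCH
  Position 4: 'bb' -> MATCH
  Position 5: 'ba' -> no
  Position 6: 'aa' -> no
  Position 7: 'ab' -> no
  Position 8: 'bb' -> MATCH
  Position 9: 'bb' -> MATCH
  Position 10: 'bb' -> MATCH
Total matches: 8

8


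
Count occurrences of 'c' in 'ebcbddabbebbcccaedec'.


Scanning 'ebcbddabbebbcccaedec' for 'c':
  Position 2: 'c' -> MATCH (count: 1)
  Position 12: 'c' -> MATCH (count: 2)
  Position 13: 'c' -> MATCH (count: 3)
  Position 14: 'c' -> MATCH (count: 4)
  Position 19: 'c' -> MATCH (count: 5)
Total occurrences of 'c': 5

5


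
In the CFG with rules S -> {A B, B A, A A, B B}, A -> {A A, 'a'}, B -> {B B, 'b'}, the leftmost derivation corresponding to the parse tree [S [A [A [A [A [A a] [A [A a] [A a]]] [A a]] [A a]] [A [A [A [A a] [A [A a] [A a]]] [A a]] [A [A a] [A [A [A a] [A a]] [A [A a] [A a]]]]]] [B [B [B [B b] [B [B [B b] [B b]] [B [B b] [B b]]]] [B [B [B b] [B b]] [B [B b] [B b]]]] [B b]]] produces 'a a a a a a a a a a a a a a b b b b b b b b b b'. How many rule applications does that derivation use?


Every bracketed nonterminal node [X ...] in the tree is produced by exactly one rule application.
Reading the tree off as a leftmost derivation:
  Step 1: S  =>  A B   (applied S -> A B)
  Step 2: A B  =>  A A B   (applied A -> A A)
  Step 3: A A B  =>  A A A B   (applied A -> A A)
  Step 4: A A A B  =>  A A A A B   (applied A -> A A)
  Step 5: A A A A B  =>  A A A A A B   (applied A -> A A)
  Step 6: A A A A A B  =>  a A A A A B   (applied A -> a)
  Step 7: a A A A A B  =>  a A A A A A B   (applied A -> A A)
  Step 8: a A A A A A B  =>  a a A A A A B   (applied A -> a)
  Step 9: a a A A A A B  =>  a a a A A A B   (applied A -> a)
  Step 10: a a a A A A B  =>  a a a a A A B   (applied A -> a)
  Step 11: a a a a A A B  =>  a a a a a A B   (applied A -> a)
  Step 12: a a a a a A B  =>  a a a a a A A B   (applied A -> A A)
  Step 13: a a a a a A A B  =>  a a a a a A A A B   (applied A -> A A)
  Step 14: a a a a a A A A B  =>  a a a a a A A A A B   (applied A -> A A)
  Step 15: a a a a a A A A A B  =>  a a a a a a A A A B   (applied A -> a)
  Step 16: a a a a a a A A A B  =>  a a a a a a A A A A B   (applied A -> A A)
  Step 17: a a a a a a A A A A B  =>  a a a a a a a A A A B   (applied A -> a)
  Step 18: a a a a a a a A A A B  =>  a a a a a a a a A A B   (applied A -> a)
  Step 19: a a a a a a a a A A B  =>  a a a a a a a a a A B   (applied A -> a)
  Step 20: a a a a a a a a a A B  =>  a a a a a a a a a A A B   (applied A -> A A)
  Step 21: a a a a a a a a a A A B  =>  a a a a a a a a a a A B   (applied A -> a)
  Step 22: a a a a a a a a a a A B  =>  a a a a a a a a a a A A B   (applied A -> A A)
  Step 23: a a a a a a a a a a A A B  =>  a a a a a a a a a a A A A B   (applied A -> A A)
  Step 24: a a a a a a a a a a A A A B  =>  a a a a a a a a a a a A A B   (applied A -> a)
  Step 25: a a a a a a a a a a a A A B  =>  a a a a a a a a a a a a A B   (applied A -> a)
  Step 26: a a a a a a a a a a a a A B  =>  a a a a a a a a a a a a A A B   (applied A -> A A)
  Step 27: a a a a a a a a a a a a A A B  =>  a a a a a a a a a a a a a A B   (applied A -> a)
  Step 28: a a a a a a a a a a a a a A B  =>  a a a a a a a a a a a a a a B   (applied A -> a)
  Step 29: a a a a a a a a a a a a a a B  =>  a a a a a a a a a a a a a a B B   (applied B -> B B)
  Step 30: a a a a a a a a a a a a a a B B  =>  a a a a a a a a a a a a a a B B B   (applied B -> B B)
  Step 31: a a a a a a a a a a a a a a B B B  =>  a a a a a a a a a a a a a a B B B B   (applied B -> B B)
  Step 32: a a a a a a a a a a a a a a B B B B  =>  a a a a a a a a a a a a a a b B B B   (applied B -> b)
  Step 33: a a a a a a a a a a a a a a b B B B  =>  a a a a a a a a a a a a a a b B B B B   (applied B -> B B)
  Step 34: a a a a a a a a a a a a a a b B B B B  =>  a a a a a a a a a a a a a a b B B B B B   (applied B -> B B)
  Step 35: a a a a a a a a a a a a a a b B B B B B  =>  a a a a a a a a a a a a a a b b B B B B   (applied B -> b)
  Step 36: a a a a a a a a a a a a a a b b B B B B  =>  a a a a a a a a a a a a a a b b b B B B   (applied B -> b)
  Step 37: a a a a a a a a a a a a a a b b b B B B  =>  a a a a a a a a a a a a a a b b b B B B B   (applied B -> B B)
  Step 38: a a a a a a a a a a a a a a b b b B B B B  =>  a a a a a a a a a a a a a a b b b b B B B   (applied B -> b)
  Step 39: a a a a a a a a a a a a a a b b b b B B B  =>  a a a a a a a a a a a a a a b b b b b B B   (applied B -> b)
  Step 40: a a a a a a a a a a a a a a b b b b b B B  =>  a a a a a a a a a a a a a a b b b b b B B B   (applied B -> B B)
  Step 41: a a a a a a a a a a a a a a b b b b b B B B  =>  a a a a a a a a a a a a a a b b b b b B B B B   (applied B -> B B)
  Step 42: a a a a a a a a a a a a a a b b b b b B B B B  =>  a a a a a a a a a a a a a a b b b b b b B B B   (applied B -> b)
  Step 43: a a a a a a a a a a a a a a b b b b b b B B B  =>  a a a a a a a a a a a a a a b b b b b b b B B   (applied B -> b)
  Step 44: a a a a a a a a a a a a a a b b b b b b b B B  =>  a a a a a a a a a a a a a a b b b b b b b B B B   (applied B -> B B)
  Step 45: a a a a a a a a a a a a a a b b b b b b b B B B  =>  a a a a a a a a a a a a a a b b b b b b b b B B   (applied B -> b)
  Step 46: a a a a a a a a a a a a a a b b b b b b b b B B  =>  a a a a a a a a a a a a a a b b b b b b b b b B   (applied B -> b)
  Step 47: a a a a a a a a a a a a a a b b b b b b b b b B  =>  a a a a a a a a a a a a a a b b b b b b b b b b   (applied B -> b)
Final yield: a a a a a a a a a a a a a a b b b b b b b b b b
Total rewrite steps: 47

47


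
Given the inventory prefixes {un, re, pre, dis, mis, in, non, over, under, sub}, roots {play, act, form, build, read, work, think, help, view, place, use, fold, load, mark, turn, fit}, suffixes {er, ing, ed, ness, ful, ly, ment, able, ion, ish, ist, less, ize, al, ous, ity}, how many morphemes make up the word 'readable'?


Segmenting 'readable' against the inventory:
  'read' -> root (morpheme 1)
  'able' -> suffix (morpheme 2)
Total morphemes: 2

2


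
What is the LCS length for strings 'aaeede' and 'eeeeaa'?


DP table for LCS of 'aaeede' and 'eeeeaa':
       e  e  e  e  a  a
    0  0  0  0  0  0  0
  a 0  0  0  0  0  1  1
  a 0  0  0  0  0  1  2
  e 0  1  1  1  1  1  2
  e 0  1  2  2  2  2  2
  d 0  1  2  2  2  2  2
  e 0  1  2  3  3  3  3
LCS: 'eee'
LCS length = 3

3


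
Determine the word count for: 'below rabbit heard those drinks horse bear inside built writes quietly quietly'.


Counting words by splitting on spaces:
  Word 1: 'below'
  Word 2: 'rabbit'
  Word 3: 'heard'
  Word 4: 'those'
  Word 5: 'drinks'
  Word 6: 'horse'
  Word 7: 'bear'
  Word 8: 'inside'
  Word 9: 'built'
  Word 10: 'writes'
  Word 11: 'quietly'
  Word 12: 'quietly'
Total words: 12

12


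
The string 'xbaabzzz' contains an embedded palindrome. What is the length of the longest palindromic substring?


Scanning 'xbaabzzz' for palindromic substrings.
Substring at positions 1-4: 'baab'.
Check: reverse('baab') = 'baab' -> palindrome confirmed.
Neighbouring characters ('x' / 'z') break symmetry, so it cannot extend further.
No longer palindromic substring exists; longest length = 4

4


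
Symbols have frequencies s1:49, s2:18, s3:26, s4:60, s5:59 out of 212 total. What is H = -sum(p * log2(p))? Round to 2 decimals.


Computing entropy H = -sum(p_i * log2(p_i)):
  s1: p = 49/212 = 0.2311, -p*log2(p) = 0.4884
  s2: p = 18/212 = 0.0849, -p*log2(p) = 0.3021
  s3: p = 26/212 = 0.1226, -p*log2(p) = 0.3713
  s4: p = 60/212 = 0.2830, -p*log2(p) = 0.5154
  s5: p = 59/212 = 0.2783, -p*log2(p) = 0.5135
H = sum of terms = 2.1907
Rounded to 2 decimals: 2.19

2.19


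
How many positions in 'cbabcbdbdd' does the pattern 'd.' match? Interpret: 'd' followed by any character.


Pattern: d. means 'd' followed by any character.
Scanning 'cbabcbdbdd' position-by-position:
  Pos 0: window 'cb' -> no
  Pos 1: window 'ba' -> no
  Pos 2: window 'ab' -> no
  Pos 3: window 'bc' -> no
  Pos 4: window 'cb' -> no
  Pos 5: window 'bd' -> no
  Pos 6: window 'db' -> MATCH
  Pos 7: window 'bd' -> no
  Pos 8: window 'dd' -> MATCH
  Pos 9: window 'd' -> no
Total matches: 2

2


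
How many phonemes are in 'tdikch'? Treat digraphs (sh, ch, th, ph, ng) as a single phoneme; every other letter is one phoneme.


Parsing 'tdikch' greedily, digraphs first:
  't' -> consonant phoneme (phonemes so far: 1)
  'd' -> consonant phoneme (phonemes so far: 2)
  'i' -> vowel phoneme (phonemes so far: 3)
  'k' -> consonant phoneme (phonemes so far: 4)
  'ch' -> digraph (1 consonant phoneme) (phonemes so far: 5)
Total phonemes: 5

5


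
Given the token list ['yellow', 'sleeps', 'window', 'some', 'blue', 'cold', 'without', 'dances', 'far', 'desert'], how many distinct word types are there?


Listing all tokens and tracking unique types:
  Token 1: 'yellow' -> NEW (unique so far: 1)
  Token 2: 'sleeps' -> NEW (unique so far: 2)
  Token 3: 'window' -> NEW (unique so far: 3)
  Token 4: 'some' -> NEW (unique so far: 4)
  Token 5: 'blue' -> NEW (unique so far: 5)
  Token 6: 'cold' -> NEW (unique so far: 6)
  Token 7: 'without' -> NEW (unique so far: 7)
  Token 8: 'dances' -> NEW (unique so far: 8)
  Token 9: 'far' -> NEW (unique so far: 9)
  Token 10: 'desert' -> NEW (unique so far: 10)
Unique types: ('blue', 'cold', 'dances', 'desert', 'far', 'sleeps', 'some', 'window', 'without', 'yellow')
Vocabulary size: 10

10


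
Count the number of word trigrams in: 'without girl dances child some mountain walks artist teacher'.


Word trigrams from [9] words:
  Trigram 1: (without girl dances)
  Trigram 2: (girl dances child)
  Trigram 3: (dances child some)
  Trigram 4: (child some mountain)
  Trigram 5: (some mountain walks)
  Trigram 6: (mountain walks artist)
  Trigram 7: (walks artist teacher)
Total word trigrams: 9 - 2 = 7

7


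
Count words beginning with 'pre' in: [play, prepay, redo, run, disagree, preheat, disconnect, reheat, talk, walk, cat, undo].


Checking each word for prefix 'pre':
  'play' -> no (count: 0)
  'prepay' -> YES, starts with 'pre' (count: 1)
  'redo' -> no (count: 1)
  'run' -> no (count: 1)
  'disagree' -> no (count: 1)
  'preheat' -> YES, starts with 'pre' (count: 2)
  'disconnect' -> no (count: 2)
  'reheat' -> no (count: 2)
  'talk' -> no (count: 2)
  'walk' -> no (count: 2)
  'cat' -> no (count: 2)
  'undo' -> no (count: 2)
Total with prefix 'pre': 2

2


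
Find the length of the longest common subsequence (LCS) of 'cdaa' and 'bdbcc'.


DP table for LCS of 'cdaa' and 'bdbcc':
       b  d  b  c  c
    0  0  0  0  0  0
  c 0  0  0  0  1  1
  d 0  0  1  1  1  1
  a 0  0  1  1  1  1
  a 0  0  1  1  1  1
LCS: 'c'
LCS length = 1

1


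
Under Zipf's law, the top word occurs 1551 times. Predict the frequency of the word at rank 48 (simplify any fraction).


Zipf's law: freq(rank) = f1 / rank
f1 = 1551, rank = 48
freq = 1551 / 48
GCD(1551, 48) = 3
Simplified: 517/16

517/16


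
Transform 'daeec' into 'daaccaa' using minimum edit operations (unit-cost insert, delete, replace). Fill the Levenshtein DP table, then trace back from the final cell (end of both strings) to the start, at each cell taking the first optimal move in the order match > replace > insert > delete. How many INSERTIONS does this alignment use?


Edit distance = 4. Backtracking from cell (5, 7) with preference match > replace > insert > delete,
then listing the resulting alignment 'daeec' -> 'daaccaa' left to right:
  Step 1: keep 'd'
  Step 2: keep 'a'
  Step 3: replace e->a
  Step 4: replace e->c
  Step 5: keep 'c'
  Step 6: insert 'a' [insertion #1]
  Step 7: insert 'a' [insertion #2]
Total insertions: 2

2


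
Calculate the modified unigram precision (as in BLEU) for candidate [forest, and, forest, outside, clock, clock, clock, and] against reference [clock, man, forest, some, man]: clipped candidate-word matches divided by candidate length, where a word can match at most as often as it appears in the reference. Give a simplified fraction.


Reference word counts: {'clock': 1, 'forest': 1, 'man': 2, 'some': 1}
Checking each candidate word (with clipping):
  'forest' -> in reference (ref count 1, used 1/1) -> match (matches: 1)
  'and' -> not in reference -> no match (matches: 1)
  'forest' -> ref count 1 already used up (1/1) -> clipped, no match (matches: 1)
  'outside' -> not in reference -> no match (matches: 1)
  'clock' -> in reference (ref count 1, used 1/1) -> match (matches: 2)
  'clock' -> ref count 1 already used up (1/1) -> clipped, no match (matches: 2)
  'clock' -> ref count 1 already used up (1/1) -> clipped, no match (matches: 2)
  'and' -> not in reference -> no match (matches: 2)
Clipped matches: 2, Candidate length: 8
Precision = 2/8 = 1/4

1/4


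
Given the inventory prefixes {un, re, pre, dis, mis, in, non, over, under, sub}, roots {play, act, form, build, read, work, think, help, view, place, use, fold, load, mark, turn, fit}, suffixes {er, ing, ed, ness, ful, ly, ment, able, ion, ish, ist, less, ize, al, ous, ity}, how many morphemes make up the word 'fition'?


Segmenting 'fition' against the inventory:
  'fit' -> root (morpheme 1)
  'ion' -> suffix (morpheme 2)
Total morphemes: 2

2


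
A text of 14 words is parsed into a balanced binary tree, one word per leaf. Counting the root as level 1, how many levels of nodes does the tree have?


In a balanced binary tree with n leaves the deepest leaf is ceil(log2(n)) edges below the root,
so counting node levels inclusive of root and leaves gives ceil(log2(n)) + 1 levels.
log2(14) = 3.8074
ceil(3.8074) = 4
levels = 4 + 1 = 5

5


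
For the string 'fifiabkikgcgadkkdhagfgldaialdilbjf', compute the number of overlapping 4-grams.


String 'fifiabkikgcgadkkdhagfgldaialdilbjf' has length L = 34.
Number of overlapping n-grams = L - n + 1
Substituting: 34 - 4 + 1 = 31

31


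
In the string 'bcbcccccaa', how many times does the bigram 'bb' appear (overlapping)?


Scanning 'bcbcccccaa' for bigram 'bb':
  Position 0: 'bc' -> no
  Position 1: 'cb' -> no
  Position 2: 'bc' -> no
  Position 3: 'cc' -> no
  Position 4: 'cc' -> no
  Position 5: 'cc' -> no
  Position 6: 'cc' -> no
  Position 7: 'ca' -> no
  Position 8: 'aa' -> no
Total matches: 0

0


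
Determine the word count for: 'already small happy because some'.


Counting words by splitting on spaces:
  Word 1: 'already'
  Word 2: 'small'
  Word 3: 'happy'
  Word 4: 'because'
  Word 5: 'some'
Total words: 5

5


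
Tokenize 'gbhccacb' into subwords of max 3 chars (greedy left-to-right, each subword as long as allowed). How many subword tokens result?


'gbhccacb' has 8 characters.
Chunking with max size 3:
  Chunk 1: 'gbh' (positions 0-2)
  Chunk 2: 'cca' (positions 3-5)
  Chunk 3: 'cb' (positions 6-7)
Total chunks: ceil(8 / 3) = 3

3


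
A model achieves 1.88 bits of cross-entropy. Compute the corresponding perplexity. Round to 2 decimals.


Perplexity formula: PP = 2^H
H = 1.88
PP = 2^1.88
Decompose: 2^1.88 = 2^1 * 2^0.88
2^1 = 2, 2^0.88 ~ 1.8403753
PP ~ 2 * 1.8403753 = 3.6807506
Rounded to 2 decimals: 3.68

3.68


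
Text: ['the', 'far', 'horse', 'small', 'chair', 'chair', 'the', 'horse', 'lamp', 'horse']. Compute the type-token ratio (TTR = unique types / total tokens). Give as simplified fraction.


Tokens: 10
Unique types: ('chair', 'far', 'horse', 'lamp', 'small', 'the') = 6
TTR = 6/10
Simplify: divide both by 2 -> 3/5
TTR = 3/5

3/5


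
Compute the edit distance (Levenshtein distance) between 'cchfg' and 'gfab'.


Building DP table for s1='cchfg' (len 5) and s2='gfab' (len 4):
       g  f  a  b
    0  1  2  3  4
  c 1  1  2  3  4
  c 2  2  2  3  4
  h 3  3  3  3  4
  f 4  4  3  4  4
  g 5  4  4  4  5
Edit distance = dp[5][4] = 5

5


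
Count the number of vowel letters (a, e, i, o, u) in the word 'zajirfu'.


Scanning each character of 'zajirfu':
  Position 1: 'z' -> consonant (running count: 0)
  Position 2: 'a' -> vowel (running count: 1)
  Position 3: 'j' -> consonant (running count: 1)
  Position 4: 'i' -> vowel (running count: 2)
  Position 5: 'r' -> consonant (running count: 2)
  Position 6: 'f' -> consonant (running count: 2)
  Position 7: 'u' -> vowel (running count: 3)
Total vowels: 3

3


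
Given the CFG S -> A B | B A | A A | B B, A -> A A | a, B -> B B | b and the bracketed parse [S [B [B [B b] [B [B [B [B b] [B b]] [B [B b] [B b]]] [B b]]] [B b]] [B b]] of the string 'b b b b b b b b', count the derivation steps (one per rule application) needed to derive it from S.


Every bracketed nonterminal node [X ...] in the tree is produced by exactly one rule application.
Reading the tree off as a leftmost derivation:
  Step 1: S  =>  B B   (applied S -> B B)
  Step 2: B B  =>  B B B   (applied B -> B B)
  Step 3: B B B  =>  B B B B   (applied B -> B B)
  Step 4: B B B B  =>  b B B B   (applied B -> b)
  Step 5: b B B B  =>  b B B B B   (applied B -> B B)
  Step 6: b B B B B  =>  b B B B B B   (applied B -> B B)
  Step 7: b B B B B B  =>  b B B B B B B   (applied B -> B B)
  Step 8: b B B B B B B  =>  b b B B B B B   (applied B -> b)
  Step 9: b b B B B B B  =>  b b b B B B B   (applied B -> b)
  Step 10: b b b B B B B  =>  b b b B B B B B   (applied B -> B B)
  Step 11: b b b B B B B B  =>  b b b b B B B B   (applied B -> b)
  Step 12: b b b b B B B B  =>  b b b b b B B B   (applied B -> b)
  Step 13: b b b b b B B B  =>  b b b b b b B B   (applied B -> b)
  Step 14: b b b b b b B B  =>  b b b b b b b B   (applied B -> b)
  Step 15: b b b b b b b B  =>  b b b b b b b b   (applied B -> b)
Final yield: b b b b b b b b
Total rewrite steps: 15

15


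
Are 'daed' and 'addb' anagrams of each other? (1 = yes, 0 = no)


Sort characters of 'daed': 'adde'
Sort characters of 'addb': 'abdd'
Sorted forms differ -> they are NOT anagrams
Result: 0

0


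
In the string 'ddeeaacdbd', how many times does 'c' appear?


Scanning 'ddeeaacdbd' for 'c':
  Position 6: 'c' -> MATCH (count: 1)
Total occurrences of 'c': 1

1


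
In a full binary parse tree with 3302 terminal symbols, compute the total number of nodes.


Leaf nodes (terminals): 3302
Internal nodes = n - 1 = 3302 - 1 = 3301
Total = leaves + internal = 3302 + 3301 = 6603

6603


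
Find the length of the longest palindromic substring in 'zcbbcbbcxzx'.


Scanning 'zcbbcbbcxzx' for palindromic substrings.
Substring at positions 1-7: 'cbbcbbc'.
Check: reverse('cbbcbbc') = 'cbbcbbc' -> palindrome confirmed.
Neighbouring characters ('z' / 'x') break symmetry, so it cannot extend further.
No longer palindromic substring exists; longest length = 7

7


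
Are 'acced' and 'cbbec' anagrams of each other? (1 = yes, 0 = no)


Sort characters of 'acced': 'accde'
Sort characters of 'cbbec': 'bbcce'
Sorted forms differ -> they are NOT anagrams
Result: 0

0


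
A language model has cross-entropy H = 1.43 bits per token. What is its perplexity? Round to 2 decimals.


Perplexity formula: PP = 2^H
H = 1.43
PP = 2^1.43
Decompose: 2^1.43 = 2^1 * 2^0.43
2^1 = 2, 2^0.43 ~ 1.3472336
PP ~ 2 * 1.3472336 = 2.6944672
Rounded to 2 decimals: 2.69

2.69


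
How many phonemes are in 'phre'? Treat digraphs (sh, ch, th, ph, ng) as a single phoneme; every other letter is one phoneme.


Parsing 'phre' greedily, digraphs first:
  'ph' -> digraph (1 consonant phoneme) (phonemes so far: 1)
  'r' -> consonant phoneme (phonemes so far: 2)
  'e' -> vowel phoneme (phonemes so far: 3)
Total phonemes: 3

3


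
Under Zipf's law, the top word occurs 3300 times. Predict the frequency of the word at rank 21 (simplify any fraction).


Zipf's law: freq(rank) = f1 / rank
f1 = 3300, rank = 21
freq = 3300 / 21
GCD(3300, 21) = 3
Simplified: 1100/7

1100/7


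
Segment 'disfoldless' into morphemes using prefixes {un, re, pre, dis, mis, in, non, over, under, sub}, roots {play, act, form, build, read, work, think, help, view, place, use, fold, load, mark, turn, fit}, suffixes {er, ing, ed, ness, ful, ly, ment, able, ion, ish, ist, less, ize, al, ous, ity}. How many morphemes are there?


Segmenting 'disfoldless' against the inventory:
  'dis' -> prefix (morpheme 1)
  'fold' -> root (morpheme 2)
  'less' -> suffix (morpheme 3)
Total morphemes: 3

3


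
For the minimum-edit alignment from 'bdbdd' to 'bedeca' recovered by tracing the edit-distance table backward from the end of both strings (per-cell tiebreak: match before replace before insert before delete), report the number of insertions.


Edit distance = 4. Backtracking from cell (5, 6) with preference match > replace > insert > delete,
then listing the resulting alignment 'bdbdd' -> 'bedeca' left to right:
  Step 1: keep 'b'
  Step 2: insert 'e' [insertion #1]
  Step 3: keep 'd'
  Step 4: replace b->e
  Step 5: replace d->c
  Step 6: replace d->a
Total insertions: 1

1


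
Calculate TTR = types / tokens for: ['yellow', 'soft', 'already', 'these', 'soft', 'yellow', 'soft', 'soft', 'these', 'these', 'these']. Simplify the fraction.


Tokens: 11
Unique types: ('already', 'soft', 'these', 'yellow') = 4
TTR = 4/11
Already in lowest terms.

4/11


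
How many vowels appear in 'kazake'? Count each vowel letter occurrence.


Scanning each character of 'kazake':
  Position 1: 'k' -> consonant (running count: 0)
  Position 2: 'a' -> vowel (running count: 1)
  Position 3: 'z' -> consonant (running count: 1)
  Position 4: 'a' -> vowel (running count: 2)
  Position 5: 'k' -> consonant (running count: 2)
  Position 6: 'e' -> vowel (running count: 3)
Total vowels: 3

3


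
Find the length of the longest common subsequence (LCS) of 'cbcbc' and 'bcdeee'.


DP table for LCS of 'cbcbc' and 'bcdeee':
       b  c  d  e  e  e
    0  0  0  0  0  0  0
  c 0  0  1  1  1  1  1
  b 0  1  1  1  1  1  1
  c 0  1  2  2  2  2  2
  b 0  1  2  2  2  2  2
  c 0  1  2  2  2  2  2
LCS: 'bc'
LCS length = 2

2


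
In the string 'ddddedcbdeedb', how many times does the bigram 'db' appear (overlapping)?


Scanning 'ddddedcbdeedb' for bigram 'db':
  Position 0: 'dd' -> no
  Position 1: 'dd' -> no
  Position 2: 'dd' -> no
  Position 3: 'de' -> no
  Position 4: 'ed' -> no
  Position 5: 'dc' -> no
  Position 6: 'cb' -> no
  Position 7: 'bd' -> no
  Position 8: 'de' -> no
  Position 9: 'ee' -> no
  Position 10: 'ed' -> no
  Position 11: 'db' -> MATCH
Total matches: 1

1


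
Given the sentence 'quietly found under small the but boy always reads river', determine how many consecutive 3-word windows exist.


Word trigrams from [10] words:
  Trigram 1: (quietly found under)
  Trigram 2: (found under small)
  Trigram 3: (under small the)
  Trigram 4: (small the but)
  Trigram 5: (the but boy)
  Trigram 6: (but boy always)
  Trigram 7: (boy always reads)
  Trigram 8: (always reads river)
Total word trigrams: 10 - 2 = 8

8


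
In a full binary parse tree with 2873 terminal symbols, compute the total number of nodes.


Leaf nodes (terminals): 2873
Internal nodes = n - 1 = 2873 - 1 = 2872
Total = leaves + internal = 2873 + 2872 = 5745

5745


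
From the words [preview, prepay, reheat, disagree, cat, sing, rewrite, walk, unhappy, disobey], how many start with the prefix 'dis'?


Checking each word for prefix 'dis':
  'preview' -> no (count: 0)
  'prepay' -> no (count: 0)
  'reheat' -> no (count: 0)
  'disagree' -> YES, starts with 'dis' (count: 1)
  'cat' -> no (count: 1)
  'sing' -> no (count: 1)
  'rewrite' -> no (count: 1)
  'walk' -> no (count: 1)
  'unhappy' -> no (count: 1)
  'disobey' -> YES, starts with 'dis' (count: 2)
Total with prefix 'dis': 2

2


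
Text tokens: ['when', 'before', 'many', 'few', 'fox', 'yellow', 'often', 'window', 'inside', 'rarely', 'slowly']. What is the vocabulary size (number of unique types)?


Listing all tokens and tracking unique types:
  Token 1: 'when' -> NEW (unique so far: 1)
  Token 2: 'before' -> NEW (unique so far: 2)
  Token 3: 'many' -> NEW (unique so far: 3)
  Token 4: 'few' -> NEW (unique so far: 4)
  Token 5: 'fox' -> NEW (unique so far: 5)
  Token 6: 'yellow' -> NEW (unique so far: 6)
  Token 7: 'often' -> NEW (unique so far: 7)
  Token 8: 'window' -> NEW (unique so far: 8)
  Token 9: 'inside' -> NEW (unique so far: 9)
  Token 10: 'rarely' -> NEW (unique so far: 10)
  Token 11: 'slowly' -> NEW (unique so far: 11)
Unique types: ('before', 'few', 'fox', 'inside', 'many', 'often', 'rarely', 'slowly', 'when', 'window', 'yellow')
Vocabulary size: 11

11


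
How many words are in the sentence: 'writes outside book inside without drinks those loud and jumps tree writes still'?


Counting words by splitting on spaces:
  Word 1: 'writes'
  Word 2: 'outside'
  Word 3: 'book'
  Word 4: 'inside'
  Word 5: 'without'
  Word 6: 'drinks'
  Word 7: 'those'
  Word 8: 'loud'
  Word 9: 'and'
  Word 10: 'jumps'
  Word 11: 'tree'
  Word 12: 'writes'
  Word 13: 'still'
Total words: 13

13


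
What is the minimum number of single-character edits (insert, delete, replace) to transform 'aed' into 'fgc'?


Building DP table for s1='aed' (len 3) and s2='fgc' (len 3):
       f  g  c
    0  1  2  3
  a 1  1  2  3
  e 2  2  2  3
  d 3  3  3  3
Edit distance = dp[3][3] = 3

3


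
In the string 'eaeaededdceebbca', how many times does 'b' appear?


Scanning 'eaeaededdceebbca' for 'b':
  Position 12: 'b' -> MATCH (count: 1)
  Position 13: 'b' -> MATCH (count: 2)
Total occurrences of 'b': 2

2


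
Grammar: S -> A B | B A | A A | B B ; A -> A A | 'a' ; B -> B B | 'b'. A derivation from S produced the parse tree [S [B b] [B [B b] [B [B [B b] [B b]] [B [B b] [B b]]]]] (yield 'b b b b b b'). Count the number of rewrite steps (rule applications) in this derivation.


Every bracketed nonterminal node [X ...] in the tree is produced by exactly one rule application.
Reading the tree off as a leftmost derivation:
  Step 1: S  =>  B B   (applied S -> B B)
  Step 2: B B  =>  b B   (applied B -> b)
  Step 3: b B  =>  b B B   (applied B -> B B)
  Step 4: b B B  =>  b b B   (applied B -> b)
  Step 5: b b B  =>  b b B B   (applied B -> B B)
  Step 6: b b B B  =>  b b B B B   (applied B -> B B)
  Step 7: b b B B B  =>  b b b B B   (applied B -> b)
  Step 8: b b b B B  =>  b b b b B   (applied B -> b)
  Step 9: b b b b B  =>  b b b b B B   (applied B -> B B)
  Step 10: b b b b B B  =>  b b b b b B   (applied B -> b)
  Step 11: b b b b b B  =>  b b b b b b   (applied B -> b)
Final yield: b b b b b b
Total rewrite steps: 11

11


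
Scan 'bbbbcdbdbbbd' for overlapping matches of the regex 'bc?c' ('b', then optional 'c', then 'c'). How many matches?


Pattern: bc?c means 'b', then optional 'c', then 'c'.
Scanning 'bbbbcdbdbbbd' position-by-position:
  Pos 0: window 'bbb' -> no
  Pos 1: window 'bbb' -> no
  Pos 2: window 'bbc' -> no
  Pos 3: window 'bcd' -> MATCH
  Pos 4: window 'cdb' -> no
  Pos 5: window 'dbd' -> no
  Pos 6: window 'bdb' -> no
  Pos 7: window 'dbb' -> no
  Pos 8: window 'bbb' -> no
  Pos 9: window 'bbd' -> no
  Pos 10: window 'bd' -> no
  Pos 11: window 'd' -> no
Total matches: 1

1


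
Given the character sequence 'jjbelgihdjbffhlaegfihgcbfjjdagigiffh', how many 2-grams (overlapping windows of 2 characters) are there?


String 'jjbelgihdjbffhlaegfihgcbfjjdagigiffh' has length L = 36.
Number of overlapping n-grams = L - n + 1
Substituting: 36 - 2 + 1 = 35

35


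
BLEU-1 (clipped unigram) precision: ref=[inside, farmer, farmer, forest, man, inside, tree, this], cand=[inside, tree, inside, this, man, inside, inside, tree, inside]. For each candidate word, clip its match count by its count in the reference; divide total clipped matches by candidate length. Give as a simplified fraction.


Reference word counts: {'farmer': 2, 'forest': 1, 'inside': 2, 'man': 1, 'this': 1, 'tree': 1}
Checking each candidate word (with clipping):
  'inside' -> in reference (ref count 2, used 1/2) -> match (matches: 1)
  'tree' -> in reference (ref count 1, used 1/1) -> match (matches: 2)
  'inside' -> in reference (ref count 2, used 2/2) -> match (matches: 3)
  'this' -> in reference (ref count 1, used 1/1) -> match (matches: 4)
  'man' -> in reference (ref count 1, used 1/1) -> match (matches: 5)
  'inside' -> ref count 2 already used up (2/2) -> clipped, no match (matches: 5)
  'inside' -> ref count 2 already used up (2/2) -> clipped, no match (matches: 5)
  'tree' -> ref count 1 already used up (1/1) -> clipped, no match (matches: 5)
  'inside' -> ref count 2 already used up (2/2) -> clipped, no match (matches: 5)
Clipped matches: 5, Candidate length: 9
Precision = 5/9

5/9


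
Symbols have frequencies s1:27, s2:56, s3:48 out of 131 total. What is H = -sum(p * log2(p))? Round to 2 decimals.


Computing entropy H = -sum(p_i * log2(p_i)):
  s1: p = 27/131 = 0.2061, -p*log2(p) = 0.4696
  s2: p = 56/131 = 0.4275, -p*log2(p) = 0.5241
  s3: p = 48/131 = 0.3664, -p*log2(p) = 0.5307
H = sum of terms = 1.5244
Rounded to 2 decimals: 1.52

1.52


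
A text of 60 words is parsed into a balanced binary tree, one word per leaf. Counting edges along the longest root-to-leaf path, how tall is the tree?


In a balanced binary tree with n leaves the deepest leaf is ceil(log2(n)) edges below the root.
log2(60) = 5.9069
ceil(5.9069) = 6
height (edges) = 6

6


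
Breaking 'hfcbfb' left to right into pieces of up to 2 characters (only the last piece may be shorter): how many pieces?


'hfcbfb' has 6 characters.
Chunking with max size 2:
  Chunk 1: 'hf' (positions 0-1)
  Chunk 2: 'cb' (positions 2-3)
  Chunk 3: 'fb' (positions 4-5)
Total chunks: ceil(6 / 2) = 3

3


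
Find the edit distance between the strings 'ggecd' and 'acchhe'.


Building DP table for s1='ggecd' (len 5) and s2='acchhe' (len 6):
       a  c  c  h  h  e
    0  1  2  3  4  5  6
  g 1  1  2  3  4  5  6
  g 2  2  2  3  4  5  6
  e 3  3  3  3  4  5  5
  c 4  4  3  3  4  5  6
  d 5  5  4  4  4  5  6
Edit distance = dp[5][6] = 6

6


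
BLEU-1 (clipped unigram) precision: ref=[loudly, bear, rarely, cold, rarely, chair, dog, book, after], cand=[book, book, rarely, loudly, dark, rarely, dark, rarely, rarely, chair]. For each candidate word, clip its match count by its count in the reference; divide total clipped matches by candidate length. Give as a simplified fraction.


Reference word counts: {'after': 1, 'bear': 1, 'book': 1, 'chair': 1, 'cold': 1, 'dog': 1, 'loudly': 1, 'rarely': 2}
Checking each candidate word (with clipping):
  'book' -> in reference (ref count 1, used 1/1) -> match (matches: 1)
  'book' -> ref count 1 already used up (1/1) -> clipped, no match (matches: 1)
  'rarely' -> in reference (ref count 2, used 1/2) -> match (matches: 2)
  'loudly' -> in reference (ref count 1, used 1/1) -> match (matches: 3)
  'dark' -> not in reference -> no match (matches: 3)
  'rarely' -> in reference (ref count 2, used 2/2) -> match (matches: 4)
  'dark' -> not in reference -> no match (matches: 4)
  'rarely' -> ref count 2 already used up (2/2) -> clipped, no match (matches: 4)
  'rarely' -> ref count 2 already used up (2/2) -> clipped, no match (matches: 4)
  'chair' -> in reference (ref count 1, used 1/1) -> match (matches: 5)
Clipped matches: 5, Candidate length: 10
Precision = 5/10 = 1/2

1/2


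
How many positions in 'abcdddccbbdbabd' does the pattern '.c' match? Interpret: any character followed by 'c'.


Pattern: .c means any character followed by 'c'.
Scanning 'abcdddccbbdbabd' position-by-position:
  Pos 0: window 'ab' -> no
  Pos 1: window 'bc' -> MATCH
  Pos 2: window 'cd' -> no
  Pos 3: window 'dd' -> no
  Pos 4: window 'dd' -> no
  Pos 5: window 'dc' -> MATCH
  Pos 6: window 'cc' -> MATCH
  Pos 7: window 'cb' -> no
  Pos 8: window 'bb' -> no
  Pos 9: window 'bd' -> no
  Pos 10: window 'db' -> no
  Pos 11: window 'ba' -> no
  Pos 12: window 'ab' -> no
  Pos 13: window 'bd' -> no
  Pos 14: window 'd' -> no
Total matches: 3

3
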